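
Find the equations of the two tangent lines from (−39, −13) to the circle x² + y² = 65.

x − 8y = 65 and 4x − 7y = −65

Let a tangent through (−39, −13) have slope m. Its distance from (0, 0) must equal √65:
(39m − (13))² = 65(m² + 1)
56m² − 39m + 4 = 0, so m = 1/8 or m = 4/7.
Through (−39, −13) these give x − 8y = 65 and 4x − 7y = −65.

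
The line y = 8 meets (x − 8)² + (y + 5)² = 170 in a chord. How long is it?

Express y = 8 and substitute into the circle:
x² − 16x + 63 = 0
x = 9 or x = 7, giving (9, 8) and (7, 8).
|(9, 8) − (7, 8)| = √((2)² + (0)²) = 2.

2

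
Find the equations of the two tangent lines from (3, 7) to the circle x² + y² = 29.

5x + 2y = 29 and 2x − 5y = −29

Let a tangent through (3, 7) have slope m. Its distance from (0, 0) must equal √29:
[m·(−3) − (−7)]² = 29(m² + 1)
10m² + 21m − 10 = 0, so m = −5/2 or m = 2/5.
With m = −5/2: 5x + 2y = 29. With m = 2/5: 2x − 5y = −29.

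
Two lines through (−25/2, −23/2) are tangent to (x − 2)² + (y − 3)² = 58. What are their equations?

A line y − (−23/2) = m(x − (−25/2)) is tangent when its distance from (2, 3) is √58:
[m·(29/2) − (29/2)]² = 58(m² + 1)
21m² − 58m + 21 = 0, so m = 7/3 or m = 3/7.
With m = 7/3: 7x − 3y = −53. With m = 3/7: 3x − 7y = 43.

7x − 3y = −53 and 3x − 7y = 43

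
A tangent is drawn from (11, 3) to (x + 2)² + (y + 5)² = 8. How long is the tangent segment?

15

With centre O = (−2, −5), |OP|² = 233 and r² = 8.
Power of the point: PT² = |PO|² − r² = 225, so PT = 15.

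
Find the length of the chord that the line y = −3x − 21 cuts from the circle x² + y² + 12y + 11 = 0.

Substitute y = −3x − 21:
10x² + 90x + 200 = 0  ⟹  x² + 9x + 20 = 0
x = −4 or x = −5, giving (−4, −9) and (−5, −6).
Chord length = distance between (−4, −9) and (−5, −6) = √10 = √10.

√10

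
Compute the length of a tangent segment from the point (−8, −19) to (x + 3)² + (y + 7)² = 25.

12

Centre (−3, −7), r² = 25. |PO|² = (−5)² + (−12)² = 169.
Power of the point: PT² = |PO|² − r² = 144, so PT = 12.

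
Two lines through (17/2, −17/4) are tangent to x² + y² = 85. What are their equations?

A line y − (−17/4) = m(x − (17/2)) is tangent when its distance from (0, 0) is √85:
[m·(−17/2) − (17/4)]² = 85(m² + 1)
12m² − 68m + 63 = 0, so m = 9/2 or m = 7/6.
Through (17/2, −17/4) these give 9x − 2y = 85 and 7x − 6y = 85.

9x − 2y = 85 and 7x − 6y = 85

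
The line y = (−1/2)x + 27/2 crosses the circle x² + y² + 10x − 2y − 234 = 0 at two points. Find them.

From the line, y = (27 − x)/2. Substituting:
5x² − 10x − 315 = 0  ⟹  x² − 2x − 63 = 0
x = 9 or x = −7, giving (9, 9) and (−7, 17).

(−7, 17) and (9, 9)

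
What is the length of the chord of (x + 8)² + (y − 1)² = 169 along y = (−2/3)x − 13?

The distance from (−8, 1) to the line is 26/√13, and r² = 169.
Half the chord is √(r² − d²) = √(117), so the full chord is 6√13.

6√13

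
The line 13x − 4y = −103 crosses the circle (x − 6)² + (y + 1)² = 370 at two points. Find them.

Substitute y = (103 + 13x)/4:
185x² + 2590x + 6105 = 0  ⟹  x² + 14x + 33 = 0
x = −3 or x = −11, giving (−3, 16) and (−11, −10).

(−11, −10) and (−3, 16)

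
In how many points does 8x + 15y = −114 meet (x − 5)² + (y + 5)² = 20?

0

Centre (5, −5), r² = 20. Distance² from centre to line = (79)²/289 = 6241/289.
Since d² > r², the line lies outside the circle.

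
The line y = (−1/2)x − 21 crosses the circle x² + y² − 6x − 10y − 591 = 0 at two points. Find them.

(−12, −15) and (−4, −19)

From the line, y = (−42 − x)/2. Substituting:
5x² + 80x + 240 = 0  ⟹  x² + 16x + 48 = 0
x = −4 or x = −12, giving (−4, −19) and (−12, −15).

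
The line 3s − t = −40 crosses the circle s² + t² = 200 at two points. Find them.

Substitute t = 3s + 40:
10s² + 240s + 1400 = 0  ⟹  s² + 24s + 140 = 0
s = −10 or s = −14, giving (−10, 10) and (−14, −2).

(−14, −2) and (−10, 10)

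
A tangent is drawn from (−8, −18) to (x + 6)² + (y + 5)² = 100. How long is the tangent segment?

Centre (−6, −5), r² = 100. |PO|² = (−2)² + (−13)² = 173.
By the tangent–radius right angle, tangent length = √(|PO|² − r²) = √73.

√73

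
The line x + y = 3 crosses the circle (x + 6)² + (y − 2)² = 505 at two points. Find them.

(−18, 21) and (13, −10)

Express y = −x + 3 and substitute into the circle:
2x² + 10x − 468 = 0  ⟹  x² + 5x − 234 = 0
x = 13 or x = −18, giving (13, −10) and (−18, 21).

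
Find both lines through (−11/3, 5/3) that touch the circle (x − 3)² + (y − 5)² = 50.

x + y = −2 and 7x + y = −24

Let a tangent through (−11/3, 5/3) have slope m. Its distance from (3, 5) must equal 5√2:
(20/3m − (10/3))² = 50(m² + 1)
m² + 8m + 7 = 0, so m = −1 or m = −7.
Through (−11/3, 5/3) these give x + y = −2 and 7x + y = −24.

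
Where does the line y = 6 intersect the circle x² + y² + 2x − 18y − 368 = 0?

Substitute y = 6:
x² + 2x − 440 = 0
x = 20 or x = −22, giving (20, 6) and (−22, 6).

(−22, 6) and (20, 6)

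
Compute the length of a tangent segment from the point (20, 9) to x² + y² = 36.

With centre O = (0, 0), |OP|² = 481 and r² = 36.
The tangent meets the radius at right angles, so tangent² = |PO|² − r² = 481 − 36 = 445.

√445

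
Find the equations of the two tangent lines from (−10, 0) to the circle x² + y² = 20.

A line y − (0) = m(x − (−10)) is tangent when its distance from (0, 0) is 2√5:
[m·(10) − (0)]² = 20(m² + 1)
4m² − 1 = 0, so m = 1/2 or m = −1/2.
With m = 1/2: x − 2y = −10. With m = −1/2: x + 2y = −10.

x − 2y = −10 and x + 2y = −10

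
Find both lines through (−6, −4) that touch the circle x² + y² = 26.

Write the tangent as mx − y + (−4 − m·(−6)) = 0 and set its distance from the centre to √26:
(6m − (4))² = 26(m² + 1)
5m² − 24m − 5 = 0, so m = 5 or m = −1/5.
Through (−6, −4) these give 5x − y = −26 and x + 5y = −26.

5x − y = −26 and x + 5y = −26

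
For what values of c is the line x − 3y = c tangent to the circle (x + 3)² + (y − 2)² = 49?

The line touches the circle iff its distance from (−3, 2) is 7:
|1·(−3) − 3·2 − c| / √10 = 7
|c − (−9)| = 7√10.

c = −9 ± 7√10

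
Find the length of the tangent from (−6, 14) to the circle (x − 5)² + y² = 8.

√309

With centre O = (5, 0), |OP|² = 317 and r² = 8.
Power of the point: PT² = |PO|² − r² = 309, so PT = √309.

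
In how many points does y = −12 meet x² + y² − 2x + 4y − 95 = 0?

Centre (1, −2), r² = 100. Distance² from centre to line = (10)² = 100.
Since d² = r², the line is tangent.

1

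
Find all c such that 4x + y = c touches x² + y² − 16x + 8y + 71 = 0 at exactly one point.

c = 28 ± 3√17

Tangency holds when the distance from the centre (8, −4) to the line equals the radius 3:
|4·8 + 1·(−4) − c| / √17 = 3
|c − (28)| = 3√17.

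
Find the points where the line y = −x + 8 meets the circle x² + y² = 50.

(1, 7) and (7, 1)

From the line, y = −x + 8. Substituting:
2x² − 16x + 14 = 0  ⟹  x² − 8x + 7 = 0
x = 7 or x = 1, giving (7, 1) and (1, 7).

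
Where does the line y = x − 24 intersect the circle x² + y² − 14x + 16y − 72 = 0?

(3, −21) and (20, −4)

Express y = x − 24 and substitute into the circle:
2x² − 46x + 120 = 0  ⟹  x² − 23x + 60 = 0
x = 20 or x = 3, giving (20, −4) and (3, −21).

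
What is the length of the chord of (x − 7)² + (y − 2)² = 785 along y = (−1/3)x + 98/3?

The distance from (7, 2) to the line is 85/√10, and r² = 785.
Half the chord is √(r² − d²) = √(125/2), so the full chord is 5√10.

5√10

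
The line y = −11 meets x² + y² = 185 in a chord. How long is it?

Centre (0, 0), r² = 185. Perpendicular distance d from centre to line = |11| / √1 = 11.
Half the chord is √(r² − d²) = √(64), so the full chord is 16.

16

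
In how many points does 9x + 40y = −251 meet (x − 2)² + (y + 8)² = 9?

2

Centre (2, −8), r² = 9. Distance² from centre to line = (−51)²/1681 = 2601/1681.
Since d² < r², the line cuts the circle twice.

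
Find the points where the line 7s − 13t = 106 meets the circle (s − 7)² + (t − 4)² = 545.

Express t = (−106 + 7s)/13 and substitute into the circle:
218s² − 4578s − 58860 = 0  ⟹  s² − 21s − 270 = 0
s = 30 or s = −9, giving (30, 8) and (−9, −13).

(−9, −13) and (30, 8)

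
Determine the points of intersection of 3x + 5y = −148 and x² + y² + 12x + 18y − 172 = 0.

Substitute y = (−148 − 3x)/5:
34x² + 918x + 4284 = 0  ⟹  x² + 27x + 126 = 0
x = −6 or x = −21, giving (−6, −26) and (−21, −17).

(−21, −17) and (−6, −26)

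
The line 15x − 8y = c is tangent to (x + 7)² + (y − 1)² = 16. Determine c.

Tangency holds when the distance from the centre (−7, 1) to the line equals the radius 4:
|15·(−7) − 8·1 − c| / √289 = 4
|c − (−113)| = 4·17, so c = −45 or c = −181.

c = −181 or c = −45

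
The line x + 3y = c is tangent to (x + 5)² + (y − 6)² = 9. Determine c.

For a tangent, require d(centre, line) = r = 3.
|1·(−5) + 3·6 − c| / √10 = 3
|c − (13)| = 3√10.

c = 13 ± 3√10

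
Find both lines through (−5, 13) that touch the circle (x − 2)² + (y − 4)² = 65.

x + 8y = 99 and 8x − y = −53

Write the tangent as mx − y + (13 − m·(−5)) = 0 and set its distance from the centre to √65:
[m·(7) − (−9)]² = 65(m² + 1)
8m² − 63m − 8 = 0, so m = −1/8 or m = 8.
With m = −1/8: x + 8y = 99. With m = 8: 8x − y = −53.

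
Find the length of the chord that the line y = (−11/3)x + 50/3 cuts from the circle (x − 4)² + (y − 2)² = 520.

From the line, y = (50 − 11x)/3. Substituting:
130x² − 1040x − 2600 = 0  ⟹  x² − 8x − 20 = 0
x = 10 or x = −2, giving (10, −20) and (−2, 24).
|(10, −20) − (−2, 24)| = √((12)² + (−44)²) = 4√130.

4√130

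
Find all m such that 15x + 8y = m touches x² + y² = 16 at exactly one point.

Tangency holds when the distance from the centre (0, 0) to the line equals the radius 4:
|15·0 + 8·0 − m| / √289 = 4
|m| = 4·17, so m = 68 or m = −68.

m = −68 or m = 68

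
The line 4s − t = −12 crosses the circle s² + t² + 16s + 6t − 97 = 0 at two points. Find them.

(−7, −16) and (−1, 8)

Substitute t = 4s + 12:
17s² + 136s + 119 = 0  ⟹  s² + 8s + 7 = 0
s = −1 or s = −7, giving (−1, 8) and (−7, −16).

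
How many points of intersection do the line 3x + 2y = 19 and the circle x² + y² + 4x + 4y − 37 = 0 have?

Centre (−2, −2), r² = 45. Distance² from centre to line = (−29)²/13 = 841/13.
Since d² > r², the line lies outside the circle.

0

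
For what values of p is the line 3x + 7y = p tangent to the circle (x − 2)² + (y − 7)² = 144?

For a tangent, require d(centre, line) = r = 12.
|3·2 + 7·7 − p| / √58 = 12
|p − (55)| = 12√58.

p = 55 ± 12√58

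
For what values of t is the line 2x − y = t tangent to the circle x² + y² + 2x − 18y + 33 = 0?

t = −11 ± 7√5

Tangency holds when the distance from the centre (−1, 9) to the line equals the radius 7:
|2·(−1) − 1·9 − t| / √5 = 7
|t − (−11)| = 7√5.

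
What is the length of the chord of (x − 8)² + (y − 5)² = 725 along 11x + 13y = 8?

Express y = (8 − 11x)/13 and substitute into the circle:
290x² − 1450x − 108460 = 0  ⟹  x² − 5x − 374 = 0
x = 22 or x = −17, giving (22, −18) and (−17, 15).
|(22, −18) − (−17, 15)| = √((39)² + (−33)²) = 3√290.

3√290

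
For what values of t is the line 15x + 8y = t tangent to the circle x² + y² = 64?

t = −136 or t = 136

For a tangent, require d(centre, line) = r = 8.
|15·0 + 8·0 − t| / √289 = 8
|t| = 8·17, so t = 136 or t = −136.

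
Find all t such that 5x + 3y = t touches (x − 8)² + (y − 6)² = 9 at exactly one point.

t = 58 ± 3√34

The line touches the circle iff its distance from (8, 6) is 3:
|5·8 + 3·6 − t| / √34 = 3
|t − (58)| = 3√34.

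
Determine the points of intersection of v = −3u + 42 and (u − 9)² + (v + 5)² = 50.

Express v = −3u + 42 and substitute into the circle:
10u² − 300u + 2240 = 0  ⟹  u² − 30u + 224 = 0
u = 16 or u = 14, giving (16, −6) and (14, 0).

(14, 0) and (16, −6)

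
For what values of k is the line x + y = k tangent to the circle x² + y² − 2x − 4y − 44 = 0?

k = 3 ± 7√2

For a tangent, require d(centre, line) = r = 7.
|1·1 + 1·2 − k| / √2 = 7
|k − (3)| = 7√2.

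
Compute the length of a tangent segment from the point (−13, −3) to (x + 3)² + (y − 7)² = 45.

Centre (−3, 7), r² = 45. |PO|² = (−10)² + (−10)² = 200.
By the tangent–radius right angle, tangent length = √(|PO|² − r²) = √155.

√155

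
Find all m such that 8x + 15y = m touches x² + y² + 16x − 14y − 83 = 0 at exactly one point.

Tangency holds when the distance from the centre (−8, 7) to the line equals the radius 14:
|8·(−8) + 15·7 − m| / √289 = 14
|m − (41)| = 14·17, so m = 279 or m = −197.

m = −197 or m = 279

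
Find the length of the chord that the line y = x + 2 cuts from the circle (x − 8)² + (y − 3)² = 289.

Centre (8, 3), r² = 289. Perpendicular distance d from centre to line = |7| / √2 = 7/√2.
Chord = 2√(r² − d²) = 2·√(529/2) = 23√2.

23√2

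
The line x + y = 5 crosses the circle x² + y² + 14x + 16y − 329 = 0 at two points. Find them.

From the line, y = −x + 5. Substituting:
2x² − 12x − 224 = 0  ⟹  x² − 6x − 112 = 0
x = 14 or x = −8, giving (14, −9) and (−8, 13).

(−8, 13) and (14, −9)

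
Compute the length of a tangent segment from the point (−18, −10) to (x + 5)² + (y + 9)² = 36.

Centre (−5, −9), r² = 36. |PO|² = (−13)² + (−1)² = 170.
The tangent meets the radius at right angles, so tangent² = |PO|² − r² = 170 − 36 = 134.

√134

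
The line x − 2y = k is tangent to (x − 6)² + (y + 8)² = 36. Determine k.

Tangency holds when the distance from the centre (6, −8) to the line equals the radius 6:
|1·6 − 2·(−8) − k| / √5 = 6
|k − (22)| = 6√5.

k = 22 ± 6√5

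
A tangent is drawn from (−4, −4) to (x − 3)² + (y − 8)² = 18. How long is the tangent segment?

5√7

Centre (3, 8), r² = 18. |PO|² = (−7)² + (−12)² = 193.
By the tangent–radius right angle, tangent length = √(|PO|² − r²) = √175 = 5√7.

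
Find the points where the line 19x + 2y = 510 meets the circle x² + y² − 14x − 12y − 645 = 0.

(24, 27) and (28, −11)

From the line, y = (510 − 19x)/2. Substituting:
365x² − 18980x + 245280 = 0  ⟹  x² − 52x + 672 = 0
x = 28 or x = 24, giving (28, −11) and (24, 27).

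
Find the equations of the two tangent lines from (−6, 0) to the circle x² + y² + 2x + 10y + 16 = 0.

x + 3y = −6 and 3x + y = −18

Let a tangent through (−6, 0) have slope m. Its distance from (−1, −5) must equal √10:
(5m − (−5))² = 10(m² + 1)
3m² + 10m + 3 = 0, so m = −1/3 or m = −3.
With m = −1/3: x + 3y = −6. With m = −3: 3x + y = −18.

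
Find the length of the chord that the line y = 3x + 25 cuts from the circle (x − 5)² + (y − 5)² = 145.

3√10

Express y = 3x + 25 and substitute into the circle:
10x² + 110x + 280 = 0  ⟹  x² + 11x + 28 = 0
x = −4 or x = −7, giving (−4, 13) and (−7, 4).
Chord length = distance between (−4, 13) and (−7, 4) = √90 = 3√10.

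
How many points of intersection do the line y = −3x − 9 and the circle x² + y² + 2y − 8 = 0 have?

d² = (3·0 + 1·(−1) − (−9))²/10 = 32/5; r² = 9.
Since d² < r², the line cuts the circle twice.

2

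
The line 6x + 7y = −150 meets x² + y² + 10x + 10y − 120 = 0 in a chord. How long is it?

Centre (−5, −5), r² = 170. Perpendicular distance d from centre to line = |85| / √85 = 85/√85.
Chord = 2√(r² − d²) = 2·√(85) = 2√85.

2√85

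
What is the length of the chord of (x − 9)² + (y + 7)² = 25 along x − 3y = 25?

3√10

Express y = (−25 + x)/3 and substitute into the circle:
10x² − 170x + 520 = 0  ⟹  x² − 17x + 52 = 0
x = 13 or x = 4, giving (13, −4) and (4, −7).
|(13, −4) − (4, −7)| = √((9)² + (3)²) = 3√10.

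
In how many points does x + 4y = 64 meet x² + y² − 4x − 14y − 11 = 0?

Substituting the line into the circle gives 17x² − 136x + 336 = 0.
Δ = 18496 − 22848 = −4352.
No real roots: the line does not meet the circle.

0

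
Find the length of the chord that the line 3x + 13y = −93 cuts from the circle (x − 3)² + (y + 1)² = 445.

3√178

Centre (3, −1), r² = 445. Perpendicular distance d from centre to line = |89| / √178 = 89/√178.
Half the chord is √(r² − d²) = √(801/2), so the full chord is 3√178.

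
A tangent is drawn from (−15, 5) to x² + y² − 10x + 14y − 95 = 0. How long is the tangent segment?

5√15

The centre is (5, −7) and r = 13. The square of the distance from P to the centre is 400 + 144 = 544.
The tangent meets the radius at right angles, so tangent² = |PO|² − r² = 544 − 169 = 375.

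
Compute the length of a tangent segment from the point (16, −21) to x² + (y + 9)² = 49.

3√39

The centre is (0, −9) and r = 7. The square of the distance from P to the centre is 256 + 144 = 400.
Power of the point: PT² = |PO|² − r² = 351, so PT = 3√39.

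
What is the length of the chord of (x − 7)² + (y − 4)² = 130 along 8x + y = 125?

2√65

Substitute y = −8x + 125:
65x² − 1950x + 14560 = 0  ⟹  x² − 30x + 224 = 0
x = 16 or x = 14, giving (16, −3) and (14, 13).
|(16, −3) − (14, 13)| = √((2)² + (−16)²) = 2√65.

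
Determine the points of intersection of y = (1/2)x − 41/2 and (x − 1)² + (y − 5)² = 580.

(3, −19) and (19, −11)

Substitute y = (−41 + x)/2:
5x² − 110x + 285 = 0  ⟹  x² − 22x + 57 = 0
x = 19 or x = 3, giving (19, −11) and (3, −19).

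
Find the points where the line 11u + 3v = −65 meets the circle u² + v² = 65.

(−7, 4) and (−4, −7)

From the line, v = (−65 − 11u)/3. Substituting:
130u² + 1430u + 3640 = 0  ⟹  u² + 11u + 28 = 0
u = −4 or u = −7, giving (−4, −7) and (−7, 4).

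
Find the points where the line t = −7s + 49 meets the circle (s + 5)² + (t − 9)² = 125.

(5, 14) and (6, 7)

Express t = −7s + 49 and substitute into the circle:
50s² − 550s + 1500 = 0  ⟹  s² − 11s + 30 = 0
s = 6 or s = 5, giving (6, 7) and (5, 14).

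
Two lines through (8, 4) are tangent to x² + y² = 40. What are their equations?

A line y − (4) = m(x − (8)) is tangent when its distance from (0, 0) is 2√10:
(−8m − (−4))² = 40(m² + 1)
3m² − 8m − 3 = 0, so m = 3 or m = −1/3.
Through (8, 4) these give 3x − y = 20 and x + 3y = 20.

3x − y = 20 and x + 3y = 20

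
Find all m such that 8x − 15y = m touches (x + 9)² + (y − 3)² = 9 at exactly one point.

m = −168 or m = −66

Tangency holds when the distance from the centre (−9, 3) to the line equals the radius 3:
|8·(−9) − 15·3 − m| / √289 = 3
|m − (−117)| = 3·17, so m = −66 or m = −168.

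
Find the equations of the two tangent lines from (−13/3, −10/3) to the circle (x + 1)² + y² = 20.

Write the tangent as mx − y + (−10/3 − m·(−13/3)) = 0 and set its distance from the centre to 2√5:
(10/3m − (10/3))² = 20(m² + 1)
2m² + 5m + 2 = 0, so m = −1/2 or m = −2.
Through (−13/3, −10/3) these give x + 2y = −11 and 2x + y = −12.

x + 2y = −11 and 2x + y = −12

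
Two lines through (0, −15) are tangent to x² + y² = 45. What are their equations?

2x + y = −15 and 2x − y = 15

A line y − (−15) = m(x − (0)) is tangent when its distance from (0, 0) is 3√5:
[m·(0) − (15)]² = 45(m² + 1)
m² − 4 = 0, so m = −2 or m = 2.
Through (0, −15) these give 2x + y = −15 and 2x − y = 15.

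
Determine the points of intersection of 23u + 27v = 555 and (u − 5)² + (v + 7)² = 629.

(3, 18) and (30, −5)

Substitute v = (555 − 23u)/27:
1258u² − 41514u + 113220 = 0  ⟹  u² − 33u + 90 = 0
u = 30 or u = 3, giving (30, −5) and (3, 18).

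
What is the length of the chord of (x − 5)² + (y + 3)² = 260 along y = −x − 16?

Express y = −x − 16 and substitute into the circle:
2x² + 16x − 66 = 0  ⟹  x² + 8x − 33 = 0
x = 3 or x = −11, giving (3, −19) and (−11, −5).
|(3, −19) − (−11, −5)| = √((14)² + (−14)²) = 14√2.

14√2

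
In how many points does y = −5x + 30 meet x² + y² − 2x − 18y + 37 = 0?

d² = (5·1 + 1·9 − (30))²/26 = 128/13; r² = 45.
Since d² < r², the line cuts the circle twice.

2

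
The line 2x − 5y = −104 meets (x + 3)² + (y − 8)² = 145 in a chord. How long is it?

2√29

Substitute y = (104 + 2x)/5:
29x² + 406x + 696 = 0  ⟹  x² + 14x + 24 = 0
x = −2 or x = −12, giving (−2, 20) and (−12, 16).
Chord length = distance between (−2, 20) and (−12, 16) = √116 = 2√29.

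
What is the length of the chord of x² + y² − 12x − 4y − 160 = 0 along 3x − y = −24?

Centre (6, 2), r² = 200. Perpendicular distance d from centre to line = |40| / √10 = 40/√10.
Chord = 2√(r² − d²) = 2·√(40) = 4√10.

4√10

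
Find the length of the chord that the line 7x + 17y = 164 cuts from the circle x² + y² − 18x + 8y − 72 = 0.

Substitute y = (164 − 7x)/17:
338x² − 8450x + 28392 = 0  ⟹  x² − 25x + 84 = 0
x = 21 or x = 4, giving (21, 1) and (4, 8).
Chord length = distance between (21, 1) and (4, 8) = √338 = 13√2.

13√2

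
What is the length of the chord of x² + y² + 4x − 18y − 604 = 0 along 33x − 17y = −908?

√1378

Substitute y = (908 + 33x)/17:
1378x² + 50986x + 372060 = 0  ⟹  x² + 37x + 270 = 0
x = −10 or x = −27, giving (−10, 34) and (−27, 1).
Chord length = distance between (−10, 34) and (−27, 1) = √1378 = √1378.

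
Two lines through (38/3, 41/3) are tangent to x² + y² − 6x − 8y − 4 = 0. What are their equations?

2x − 5y = −43 and 5x − 2y = 36

Write the tangent as mx − y + (41/3 − m·(38/3)) = 0 and set its distance from the centre to √29:
(−29/3m − (−29/3))² = 29(m² + 1)
10m² − 29m + 10 = 0, so m = 2/5 or m = 5/2.
Through (38/3, 41/3) these give 2x − 5y = −43 and 5x − 2y = 36.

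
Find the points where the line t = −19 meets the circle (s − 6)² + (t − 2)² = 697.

Express t = −19 and substitute into the circle:
s² − 12s − 220 = 0
s = 22 or s = −10, giving (22, −19) and (−10, −19).

(−10, −19) and (22, −19)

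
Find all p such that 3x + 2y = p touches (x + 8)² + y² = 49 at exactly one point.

The line touches the circle iff its distance from (−8, 0) is 7:
|3·(−8) + 2·0 − p| / √13 = 7
|p − (−24)| = 7√13.

p = −24 ± 7√13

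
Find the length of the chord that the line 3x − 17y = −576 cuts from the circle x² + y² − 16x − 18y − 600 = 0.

Express y = (576 + 3x)/17 and substitute into the circle:
298x² − 2086x − 17880 = 0  ⟹  x² − 7x − 60 = 0
x = 12 or x = −5, giving (12, 36) and (−5, 33).
Chord length = distance between (12, 36) and (−5, 33) = √298 = √298.

√298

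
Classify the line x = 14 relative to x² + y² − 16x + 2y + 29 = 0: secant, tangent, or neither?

tangent

Substituting the line into the circle gives y² + 2y + 1 = 0.
Δ = 4 − 4 = 0.
A repeated root: the line is tangent.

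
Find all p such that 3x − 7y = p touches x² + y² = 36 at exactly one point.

p = ±6√58

For a tangent, require d(centre, line) = r = 6.
|3·0 − 7·0 − p| / √58 = 6
|p| = 6√58.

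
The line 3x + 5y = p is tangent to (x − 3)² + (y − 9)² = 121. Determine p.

p = 54 ± 11√34

The line touches the circle iff its distance from (3, 9) is 11:
|3·3 + 5·9 − p| / √34 = 11
|p − (54)| = 11√34.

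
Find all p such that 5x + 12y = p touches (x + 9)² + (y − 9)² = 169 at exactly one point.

For a tangent, require d(centre, line) = r = 13.
|5·(−9) + 12·9 − p| / √169 = 13
|p − (63)| = 13·13, so p = 232 or p = −106.

p = −106 or p = 232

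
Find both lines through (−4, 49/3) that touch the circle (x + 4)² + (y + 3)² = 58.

Let a tangent through (−4, 49/3) have slope m. Its distance from (−4, −3) must equal √58:
[m·(0) − (−58/3)]² = 58(m² + 1)
9m² − 49 = 0, so m = 7/3 or m = −7/3.
With m = 7/3: 7x − 3y = −77. With m = −7/3: 7x + 3y = 21.

7x − 3y = −77 and 7x + 3y = 21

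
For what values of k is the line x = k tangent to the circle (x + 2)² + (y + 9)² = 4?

The line touches the circle iff its distance from (−2, −9) is 2:
|1·(−2) + 0·(−9) − k| / √1 = 2
|k − (−2)| = 2, so k = 0 or k = −4.

k = −4 or k = 0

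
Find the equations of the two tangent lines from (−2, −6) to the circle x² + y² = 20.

Write the tangent as mx − y + (−6 − m·(−2)) = 0 and set its distance from the centre to 2√5:
[m·(2) − (6)]² = 20(m² + 1)
2m² + 3m − 2 = 0, so m = −2 or m = 1/2.
Through (−2, −6) these give 2x + y = −10 and x − 2y = 10.

2x + y = −10 and x − 2y = 10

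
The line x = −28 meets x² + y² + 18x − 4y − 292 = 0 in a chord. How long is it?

8

Centre (−9, 2), r² = 377. Perpendicular distance d from centre to line = |19| / √1 = 19.
Half the chord is √(r² − d²) = √(16), so the full chord is 8.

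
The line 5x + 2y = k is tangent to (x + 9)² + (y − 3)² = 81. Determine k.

The line touches the circle iff its distance from (−9, 3) is 9:
|5·(−9) + 2·3 − k| / √29 = 9
|k − (−39)| = 9√29.

k = −39 ± 9√29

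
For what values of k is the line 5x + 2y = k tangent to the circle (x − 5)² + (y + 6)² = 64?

Tangency holds when the distance from the centre (5, −6) to the line equals the radius 8:
|5·5 + 2·(−6) − k| / √29 = 8
|k − (13)| = 8√29.

k = 13 ± 8√29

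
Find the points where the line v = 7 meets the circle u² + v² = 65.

Express v = 7 and substitute into the circle:
u² − 16 = 0
u = 4 or u = −4, giving (4, 7) and (−4, 7).

(−4, 7) and (4, 7)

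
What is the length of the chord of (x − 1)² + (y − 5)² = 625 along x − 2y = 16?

20√5

Substitute y = (−16 + x)/2:
5x² − 60x − 1820 = 0  ⟹  x² − 12x − 364 = 0
x = 26 or x = −14, giving (26, 5) and (−14, −15).
Chord length = distance between (26, 5) and (−14, −15) = √2000 = 20√5.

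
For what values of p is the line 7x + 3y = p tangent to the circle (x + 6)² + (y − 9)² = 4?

p = −15 ± 2√58

Tangency holds when the distance from the centre (−6, 9) to the line equals the radius 2:
|7·(−6) + 3·9 − p| / √58 = 2
|p − (−15)| = 2√58.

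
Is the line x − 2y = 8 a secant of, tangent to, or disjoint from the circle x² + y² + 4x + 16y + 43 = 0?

secant

d² = (1·(−2) − 2·(−8) − (8))²/5 = 36/5; r² = 25.
Since d² < r², the line cuts the circle twice.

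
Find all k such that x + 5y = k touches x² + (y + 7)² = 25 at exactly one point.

k = −35 ± 5√26

The line touches the circle iff its distance from (0, −7) is 5:
|1·0 + 5·(−7) − k| / √26 = 5
|k − (−35)| = 5√26.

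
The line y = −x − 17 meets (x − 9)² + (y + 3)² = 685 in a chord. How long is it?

29√2

Centre (9, −3), r² = 685. Perpendicular distance d from centre to line = |23| / √2 = 23/√2.
Half the chord is √(r² − d²) = √(841/2), so the full chord is 29√2.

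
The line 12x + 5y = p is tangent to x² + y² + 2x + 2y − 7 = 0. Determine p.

The line touches the circle iff its distance from (−1, −1) is 3:
|12·(−1) + 5·(−1) − p| / √169 = 3
|p − (−17)| = 3·13, so p = 22 or p = −56.

p = −56 or p = 22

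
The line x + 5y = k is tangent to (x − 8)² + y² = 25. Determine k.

The line touches the circle iff its distance from (8, 0) is 5:
|1·8 + 5·0 − k| / √26 = 5
|k − (8)| = 5√26.

k = 8 ± 5√26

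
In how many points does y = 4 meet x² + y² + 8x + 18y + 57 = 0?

0

Substituting the line into the circle gives x² + 8x + 145 = 0.
Δ = 64 − 580 = −516.
No real roots: the line does not meet the circle.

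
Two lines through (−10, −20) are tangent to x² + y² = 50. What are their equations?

7x − y = −50 and x − y = 10

Write the tangent as mx − y + (−20 − m·(−10)) = 0 and set its distance from the centre to 5√2:
(10m − (20))² = 50(m² + 1)
m² − 8m + 7 = 0, so m = 7 or m = 1.
With m = 7: 7x − y = −50. With m = 1: x − y = 10.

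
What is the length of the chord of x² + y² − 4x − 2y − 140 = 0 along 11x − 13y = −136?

√290

From the line, y = (136 + 11x)/13. Substituting:
290x² + 2030x − 8700 = 0  ⟹  x² + 7x − 30 = 0
x = 3 or x = −10, giving (3, 13) and (−10, 2).
|(3, 13) − (−10, 2)| = √((13)² + (11)²) = √290.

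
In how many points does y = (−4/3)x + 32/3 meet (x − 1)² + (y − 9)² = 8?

Substituting the line into the circle gives 25x² − 58x − 38 = 0.
Δ = 3364 − (−3800) = 7164.
Two real roots: the line is a secant.

2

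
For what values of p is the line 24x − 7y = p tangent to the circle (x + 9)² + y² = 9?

Tangency holds when the distance from the centre (−9, 0) to the line equals the radius 3:
|24·(−9) − 7·0 − p| / √625 = 3
|p − (−216)| = 3·25, so p = −141 or p = −291.

p = −291 or p = −141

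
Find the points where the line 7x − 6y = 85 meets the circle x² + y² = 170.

Express y = (−85 + 7x)/6 and substitute into the circle:
85x² − 1190x + 1105 = 0  ⟹  x² − 14x + 13 = 0
x = 13 or x = 1, giving (13, 1) and (1, −13).

(1, −13) and (13, 1)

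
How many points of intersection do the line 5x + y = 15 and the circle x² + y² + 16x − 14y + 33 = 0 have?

d² = (5·(−8) + 1·7 − (15))²/26 = 1152/13; r² = 80.
Since d² > r², the line lies outside the circle.

0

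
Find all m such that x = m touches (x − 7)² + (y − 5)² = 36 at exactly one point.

m = 1 or m = 13

For a tangent, require d(centre, line) = r = 6.
|1·7 + 0·5 − m| / √1 = 6
|m − (7)| = 6, so m = 13 or m = 1.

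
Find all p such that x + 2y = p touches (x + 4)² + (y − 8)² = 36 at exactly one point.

The line touches the circle iff its distance from (−4, 8) is 6:
|1·(−4) + 2·8 − p| / √5 = 6
|p − (12)| = 6√5.

p = 12 ± 6√5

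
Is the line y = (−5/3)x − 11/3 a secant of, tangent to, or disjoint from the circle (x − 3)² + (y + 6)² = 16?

secant

Substituting the line into the circle gives 34x² − 124x − 14 = 0.
Discriminant = (−124)² − 4·34·(−14) = 17280 > 0.
Two real roots: the line is a secant.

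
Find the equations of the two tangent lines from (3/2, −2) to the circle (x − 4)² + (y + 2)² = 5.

Let a tangent through (3/2, −2) have slope m. Its distance from (4, −2) must equal √5:
(5/2m − (0))² = 5(m² + 1)
m² − 4 = 0, so m = 2 or m = −2.
Through (3/2, −2) these give 2x − y = 5 and 2x + y = 1.

2x − y = 5 and 2x + y = 1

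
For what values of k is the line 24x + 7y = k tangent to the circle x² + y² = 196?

k = −350 or k = 350

Tangency holds when the distance from the centre (0, 0) to the line equals the radius 14:
|24·0 + 7·0 − k| / √625 = 14
|k| = 14·25, so k = 350 or k = −350.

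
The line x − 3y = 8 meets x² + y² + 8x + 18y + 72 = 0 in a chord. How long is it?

√10

From the line, y = (−8 + x)/3. Substituting:
10x² + 110x + 280 = 0  ⟹  x² + 11x + 28 = 0
x = −4 or x = −7, giving (−4, −4) and (−7, −5).
|(−4, −4) − (−7, −5)| = √((3)² + (1)²) = √10.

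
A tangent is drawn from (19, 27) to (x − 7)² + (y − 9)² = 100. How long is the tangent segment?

4√23

Centre (7, 9), r² = 100. |PO|² = (12)² + (18)² = 468.
The tangent meets the radius at right angles, so tangent² = |PO|² − r² = 468 − 100 = 368.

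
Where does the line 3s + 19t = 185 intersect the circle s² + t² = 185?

(−8, 11) and (11, 8)

From the line, t = (185 − 3s)/19. Substituting:
370s² − 1110s − 32560 = 0  ⟹  s² − 3s − 88 = 0
s = 11 or s = −8, giving (11, 8) and (−8, 11).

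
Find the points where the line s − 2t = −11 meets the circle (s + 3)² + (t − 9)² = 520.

Express t = (11 + s)/2 and substitute into the circle:
5s² + 10s − 1995 = 0  ⟹  s² + 2s − 399 = 0
s = 19 or s = −21, giving (19, 15) and (−21, −5).

(−21, −5) and (19, 15)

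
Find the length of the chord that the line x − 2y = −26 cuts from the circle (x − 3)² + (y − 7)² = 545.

Express y = (26 + x)/2 and substitute into the circle:
5x² − 2000 = 0  ⟹  x² − 400 = 0
x = 20 or x = −20, giving (20, 23) and (−20, 3).
|(20, 23) − (−20, 3)| = √((40)² + (20)²) = 20√5.

20√5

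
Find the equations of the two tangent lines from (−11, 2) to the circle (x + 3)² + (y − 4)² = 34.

3x + 5y = −23 and 5x − 3y = −61

Let a tangent through (−11, 2) have slope m. Its distance from (−3, 4) must equal √34:
[m·(8) − (2)]² = 34(m² + 1)
15m² − 16m − 15 = 0, so m = −3/5 or m = 5/3.
With m = −3/5: 3x + 5y = −23. With m = 5/3: 5x − 3y = −61.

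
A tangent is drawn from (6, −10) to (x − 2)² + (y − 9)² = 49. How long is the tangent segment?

2√82

Centre (2, 9), r² = 49. |PO|² = (4)² + (−19)² = 377.
The tangent meets the radius at right angles, so tangent² = |PO|² − r² = 377 − 49 = 328.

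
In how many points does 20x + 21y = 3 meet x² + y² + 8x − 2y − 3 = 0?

2

Centre (−4, 1), r² = 20. Distance² from centre to line = (−62)²/841 = 3844/841.
Since d² < r², the line cuts the circle twice.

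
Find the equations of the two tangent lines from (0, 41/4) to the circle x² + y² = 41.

Write the tangent as mx − y + (41/4 − m·(0)) = 0 and set its distance from the centre to √41:
(0m − (−41/4))² = 41(m² + 1)
16m² − 25 = 0, so m = −5/4 or m = 5/4.
With m = −5/4: 5x + 4y = 41. With m = 5/4: 5x − 4y = −41.

5x + 4y = 41 and 5x − 4y = −41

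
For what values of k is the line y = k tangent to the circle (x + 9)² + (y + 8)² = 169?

k = −21 or k = 5

For a tangent, require d(centre, line) = r = 13.
|0·(−9) + 1·(−8) − k| / √1 = 13
|k − (−8)| = 13, so k = 5 or k = −21.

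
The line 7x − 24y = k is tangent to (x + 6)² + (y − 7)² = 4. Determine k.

k = −260 or k = −160

For a tangent, require d(centre, line) = r = 2.
|7·(−6) − 24·7 − k| / √625 = 2
|k − (−210)| = 2·25, so k = −160 or k = −260.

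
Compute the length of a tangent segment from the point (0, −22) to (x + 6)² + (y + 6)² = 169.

Centre (−6, −6), r² = 169. |PO|² = (6)² + (−16)² = 292.
The tangent meets the radius at right angles, so tangent² = |PO|² − r² = 292 − 169 = 123.

√123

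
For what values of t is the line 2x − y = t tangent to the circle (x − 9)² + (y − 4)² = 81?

Tangency holds when the distance from the centre (9, 4) to the line equals the radius 9:
|2·9 − 1·4 − t| / √5 = 9
|t − (14)| = 9√5.

t = 14 ± 9√5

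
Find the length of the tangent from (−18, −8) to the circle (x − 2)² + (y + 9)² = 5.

6√11

Centre (2, −9), r² = 5. |PO|² = (−20)² + (1)² = 401.
Power of the point: PT² = |PO|² − r² = 396, so PT = 6√11.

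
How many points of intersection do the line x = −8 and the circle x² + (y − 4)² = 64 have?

1

d² = (1·0 + 0·4 − (−8))² = 64; r² = 64.
Since d² = r², the line is tangent.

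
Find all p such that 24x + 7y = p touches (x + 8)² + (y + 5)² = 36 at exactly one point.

p = −377 or p = −77

Tangency holds when the distance from the centre (−8, −5) to the line equals the radius 6:
|24·(−8) + 7·(−5) − p| / √625 = 6
|p − (−227)| = 6·25, so p = −77 or p = −377.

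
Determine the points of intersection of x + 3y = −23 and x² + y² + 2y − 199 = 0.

(−14, −3) and (10, −11)

Substitute y = (−23 − x)/3:
10x² + 40x − 1400 = 0  ⟹  x² + 4x − 140 = 0
x = 10 or x = −14, giving (10, −11) and (−14, −3).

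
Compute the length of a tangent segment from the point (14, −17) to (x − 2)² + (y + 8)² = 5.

2√55

The centre is (2, −8) and r = √5. The square of the distance from P to the centre is 144 + 81 = 225.
Power of the point: PT² = |PO|² − r² = 220, so PT = 2√55.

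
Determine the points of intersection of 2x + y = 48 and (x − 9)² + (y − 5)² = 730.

(8, 32) and (30, −12)

Substitute y = −2x + 48:
5x² − 190x + 1200 = 0  ⟹  x² − 38x + 240 = 0
x = 30 or x = 8, giving (30, −12) and (8, 32).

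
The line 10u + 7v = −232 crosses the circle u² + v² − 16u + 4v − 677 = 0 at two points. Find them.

(−19, −6) and (−5, −26)

From the line, v = (−232 − 10u)/7. Substituting:
149u² + 3576u + 14155 = 0  ⟹  u² + 24u + 95 = 0
u = −5 or u = −19, giving (−5, −26) and (−19, −6).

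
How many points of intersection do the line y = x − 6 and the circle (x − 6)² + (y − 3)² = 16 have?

Substituting the line into the circle gives 2x² − 30x + 101 = 0.
Δ = 900 − 808 = 92.
Two real roots: the line is a secant.

2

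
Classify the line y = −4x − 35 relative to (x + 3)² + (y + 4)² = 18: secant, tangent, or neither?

neither

d² = (4·(−3) + 1·(−4) − (−35))²/17 = 361/17; r² = 18.
Since d² > r², the line lies outside the circle.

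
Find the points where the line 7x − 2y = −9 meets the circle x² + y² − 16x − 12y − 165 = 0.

(−3, −6) and (5, 22)

From the line, y = (9 + 7x)/2. Substituting:
53x² − 106x − 795 = 0  ⟹  x² − 2x − 15 = 0
x = 5 or x = −3, giving (5, 22) and (−3, −6).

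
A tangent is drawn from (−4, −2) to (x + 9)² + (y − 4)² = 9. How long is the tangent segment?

2√13

The centre is (−9, 4) and r = 3. The square of the distance from P to the centre is 25 + 36 = 61.
By the tangent–radius right angle, tangent length = √(|PO|² − r²) = √52 = 2√13.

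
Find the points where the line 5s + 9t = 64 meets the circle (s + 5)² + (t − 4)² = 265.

(−16, 16) and (11, 1)

Express t = (64 − 5s)/9 and substitute into the circle:
106s² + 530s − 18656 = 0  ⟹  s² + 5s − 176 = 0
s = 11 or s = −16, giving (11, 1) and (−16, 16).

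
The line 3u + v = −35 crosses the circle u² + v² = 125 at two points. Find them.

(−11, −2) and (−10, −5)

From the line, v = −3u − 35. Substituting:
10u² + 210u + 1100 = 0  ⟹  u² + 21u + 110 = 0
u = −10 or u = −11, giving (−10, −5) and (−11, −2).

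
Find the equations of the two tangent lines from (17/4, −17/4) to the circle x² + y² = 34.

A line y − (−17/4) = m(x − (17/4)) is tangent when its distance from (0, 0) is √34:
[m·(−17/4) − (17/4)]² = 34(m² + 1)
15m² − 34m + 15 = 0, so m = 5/3 or m = 3/5.
With m = 5/3: 5x − 3y = 34. With m = 3/5: 3x − 5y = 34.

5x − 3y = 34 and 3x − 5y = 34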